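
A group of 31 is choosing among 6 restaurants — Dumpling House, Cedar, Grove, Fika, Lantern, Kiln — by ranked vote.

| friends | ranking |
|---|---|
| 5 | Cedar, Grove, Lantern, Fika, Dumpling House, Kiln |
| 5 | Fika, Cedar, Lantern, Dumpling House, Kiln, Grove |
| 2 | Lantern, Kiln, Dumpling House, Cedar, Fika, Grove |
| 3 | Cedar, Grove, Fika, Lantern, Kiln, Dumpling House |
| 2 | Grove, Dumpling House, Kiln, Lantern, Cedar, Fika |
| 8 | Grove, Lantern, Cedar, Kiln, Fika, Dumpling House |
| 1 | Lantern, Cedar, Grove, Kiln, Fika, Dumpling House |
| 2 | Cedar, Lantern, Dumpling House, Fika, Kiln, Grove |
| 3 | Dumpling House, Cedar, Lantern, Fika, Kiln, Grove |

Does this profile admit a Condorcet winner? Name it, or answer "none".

Check each pair by majority over 31 ballots:
Dumpling House–Cedar: Cedar 24–7.
Dumpling House–Grove: Grove 19–12.
Dumpling House vs Fika: 9 to 22, Fika.
Dumpling House vs Lantern: Lantern wins 26–5.
Dumpling House–Kiln: Dumpling House 17–14.
Cedar vs Grove: Cedar is ranked higher on 21 ballots, Grove on 10. Cedar wins 21–10.
Cedar vs Fika: Cedar wins 26–5.
Cedar–Lantern: Cedar 18–13.
Cedar vs Kiln: 27 for Cedar, 4 for Kiln — Cedar by 27–4.
Grove vs Fika: 5+3+2+8+1 = 19 for Grove, 12 for Fika — Grove by 19–12.
Grove vs Lantern: Grove, 18–13.
Grove vs Kiln: Grove is ranked higher on 5+3+2+8+1 = 19 ballots, Kiln on 12. Grove wins 19–12.
Fika vs Lantern: Fika is ranked higher on 5+3 = 8 ballots, Lantern on 23. Lantern wins 23–8.
Fika vs Kiln: Fika is ranked higher on 5+5+3+2+3 = 18 ballots, Kiln on 13. Fika wins 18–13.
Lantern vs Kiln: Lantern preferred on 29 ballots; Lantern wins 29–2.
Cedar wins every pairwise contest, so Cedar is the Condorcet winner.

Cedar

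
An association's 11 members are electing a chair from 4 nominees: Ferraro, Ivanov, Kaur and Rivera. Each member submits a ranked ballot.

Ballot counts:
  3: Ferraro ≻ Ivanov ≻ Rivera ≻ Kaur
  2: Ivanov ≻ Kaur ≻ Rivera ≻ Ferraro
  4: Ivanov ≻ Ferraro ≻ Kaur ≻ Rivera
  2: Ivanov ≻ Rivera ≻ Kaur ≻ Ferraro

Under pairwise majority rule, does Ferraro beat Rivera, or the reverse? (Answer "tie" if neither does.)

Ferraro

Ballots ranking Ferraro above Rivera: 3 + 4 = 7.
Ballots ranking Rivera above Ferraro: 11 − 7 = 4.
Ferraro wins the head-to-head 7–4.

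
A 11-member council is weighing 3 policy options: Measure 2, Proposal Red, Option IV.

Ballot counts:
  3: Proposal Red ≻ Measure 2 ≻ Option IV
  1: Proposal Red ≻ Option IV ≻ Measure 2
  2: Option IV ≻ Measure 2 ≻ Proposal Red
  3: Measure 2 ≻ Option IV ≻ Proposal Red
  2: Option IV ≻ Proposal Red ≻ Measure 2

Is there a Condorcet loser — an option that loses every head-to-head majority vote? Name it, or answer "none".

Head-to-head results (11 council members):
Measure 2 vs Proposal Red: Proposal Red wins 6–5.
Measure 2 vs Option IV: 6 to 5, Measure 2.
Proposal Red vs Option IV: 3+1 = 4 for Proposal Red, 7 for Option IV — Option IV by 7–4.
Every option wins at least one matchup (Measure 2 beats Option IV; Proposal Red beats Measure 2; Option IV beats Proposal Red), so there is no Condorcet loser.

none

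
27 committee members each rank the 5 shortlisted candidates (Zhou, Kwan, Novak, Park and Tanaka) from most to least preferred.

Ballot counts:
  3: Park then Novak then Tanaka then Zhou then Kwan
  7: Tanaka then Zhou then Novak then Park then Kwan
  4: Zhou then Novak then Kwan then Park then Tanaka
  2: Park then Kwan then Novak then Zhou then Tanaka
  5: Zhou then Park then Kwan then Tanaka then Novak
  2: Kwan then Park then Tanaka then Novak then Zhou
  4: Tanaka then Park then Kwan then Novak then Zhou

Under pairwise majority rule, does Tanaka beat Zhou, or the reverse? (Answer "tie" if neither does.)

Ballots ranking Tanaka above Zhou: 3 + 7 + 2 + 4 = 16.
Ballots ranking Zhou above Tanaka: 27 − 16 = 11.
Tanaka wins the head-to-head 16–11.

Tanaka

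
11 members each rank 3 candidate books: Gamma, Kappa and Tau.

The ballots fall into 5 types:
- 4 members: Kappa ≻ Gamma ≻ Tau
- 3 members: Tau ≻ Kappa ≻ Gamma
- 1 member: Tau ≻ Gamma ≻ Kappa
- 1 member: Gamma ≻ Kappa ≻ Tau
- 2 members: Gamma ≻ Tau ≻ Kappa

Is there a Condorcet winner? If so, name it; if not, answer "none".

Pairwise majorities:
Gamma–Kappa: Kappa 7–4.
Gamma–Tau: Gamma 7–4.
Kappa vs Tau: Tau, 6–5.
Every book loses at least once (Gamma loses to Kappa; Kappa loses to Tau; Tau loses to Gamma). The majority relation contains the cycle Gamma beats Tau beats Kappa beats Gamma, so there is no Condorcet winner.

none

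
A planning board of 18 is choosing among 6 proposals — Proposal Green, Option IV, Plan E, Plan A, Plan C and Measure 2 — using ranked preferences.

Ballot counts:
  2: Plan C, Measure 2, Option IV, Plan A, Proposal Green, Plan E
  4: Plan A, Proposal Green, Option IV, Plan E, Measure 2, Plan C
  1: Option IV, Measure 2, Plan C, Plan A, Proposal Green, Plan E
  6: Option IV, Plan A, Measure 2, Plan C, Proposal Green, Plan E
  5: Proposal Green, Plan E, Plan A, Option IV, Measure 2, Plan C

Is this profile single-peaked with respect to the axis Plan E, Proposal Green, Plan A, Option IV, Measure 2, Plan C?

Axis positions: Plan E=1, Proposal Green=2, Plan A=3, Option IV=4, Measure 2=5, Plan C=6.
Ballot type 1 (peak Plan C at position 6): ranking walks positions 6-5-4-3-2-1, expanding outward from the peak — single-peaked.
Ballot type 2 (peak Plan A at position 3): ranking walks positions 3-2-4-1-5-6, expanding outward from the peak — single-peaked.
Ballot type 3 (peak Option IV at position 4): ranking walks positions 4-5-6-3-2-1, expanding outward from the peak — single-peaked.
Ballot type 4 (peak Option IV at position 4): ranking walks positions 4-3-5-6-2-1, expanding outward from the peak — single-peaked.
Ballot type 5 (peak Proposal Green at position 2): ranking walks positions 2-1-3-4-5-6, expanding outward from the peak — single-peaked.
Every ranking is single-peaked on this axis.

yes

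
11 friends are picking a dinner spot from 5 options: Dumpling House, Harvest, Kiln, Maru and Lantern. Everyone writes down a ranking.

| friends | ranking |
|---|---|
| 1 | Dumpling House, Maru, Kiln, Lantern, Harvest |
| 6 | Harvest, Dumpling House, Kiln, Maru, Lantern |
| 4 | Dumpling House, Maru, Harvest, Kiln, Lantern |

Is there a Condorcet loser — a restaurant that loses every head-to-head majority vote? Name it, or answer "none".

Lantern

Pairwise majorities:
Dumpling House vs Harvest: 1+4 = 5 for Dumpling House, 6 for Harvest — Harvest by 6–5.
Dumpling House–Kiln: Dumpling House 11–0.
Dumpling House–Maru: Dumpling House 11–0.
Dumpling House–Lantern: Dumpling House 11–0.
Harvest–Kiln: Harvest 10–1.
Harvest vs Maru: 6 for Harvest, 5 for Maru — Harvest by 6–5.
Harvest vs Lantern: Harvest, 10–1.
Kiln–Maru: Kiln 6–5.
Kiln–Lantern: Kiln 11–0.
Maru vs Lantern: Maru wins 11–0.
Only Lantern has no wins; Lantern is the Condorcet loser.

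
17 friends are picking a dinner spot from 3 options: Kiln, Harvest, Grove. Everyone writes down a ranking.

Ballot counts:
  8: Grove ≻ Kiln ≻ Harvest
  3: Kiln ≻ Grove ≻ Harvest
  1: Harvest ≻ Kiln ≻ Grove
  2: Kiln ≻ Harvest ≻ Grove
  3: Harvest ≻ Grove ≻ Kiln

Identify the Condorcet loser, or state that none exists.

Harvest

Head-to-head results (17 friends):
Kiln vs Harvest: 13 to 4, Kiln.
Kiln vs Grove: Grove, 11–6.
Harvest vs Grove: 1+2+3 = 6 for Harvest, 11 for Grove — Grove by 11–6.
Harvest is beaten in every head-to-head and is the Condorcet loser.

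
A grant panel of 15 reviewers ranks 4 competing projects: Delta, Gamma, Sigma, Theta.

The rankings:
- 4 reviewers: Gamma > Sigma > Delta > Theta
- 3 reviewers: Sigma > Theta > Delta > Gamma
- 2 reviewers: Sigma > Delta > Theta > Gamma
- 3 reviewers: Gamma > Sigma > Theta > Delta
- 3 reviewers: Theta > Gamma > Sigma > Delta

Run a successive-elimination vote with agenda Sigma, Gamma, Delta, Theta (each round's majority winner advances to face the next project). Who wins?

Round 1: Sigma vs Gamma — 5–10, Gamma advances.
Round 2: Gamma vs Delta — 10–5, Gamma advances.
Round 3: Gamma vs Theta — 7–8, Theta advances.
Theta survives the agenda.

Theta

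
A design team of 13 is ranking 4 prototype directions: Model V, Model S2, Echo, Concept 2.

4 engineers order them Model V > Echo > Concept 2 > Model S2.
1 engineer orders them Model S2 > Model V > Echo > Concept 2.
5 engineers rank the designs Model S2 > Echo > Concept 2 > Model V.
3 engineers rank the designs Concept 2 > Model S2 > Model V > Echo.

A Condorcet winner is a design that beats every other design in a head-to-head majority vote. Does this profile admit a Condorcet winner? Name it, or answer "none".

Head-to-head results (13 engineers):
Model V vs Model S2: Model S2, 9–4.
Model V vs Echo: Model V wins 8–5.
Model V vs Concept 2: Model V preferred on 4+1 = 5 ballots; Concept 2 wins 8–5.
Model S2 vs Echo: Model S2 preferred on 1+5+3 = 9 ballots; Model S2 wins 9–4.
Model S2–Concept 2: Concept 2 7–6.
Echo–Concept 2: Echo 10–3.
Each design drops at least one matchup (Model V loses to Model S2; Model S2 loses to Concept 2; Echo loses to Model V; Concept 2 loses to Echo); the cycle Model V beats Echo beats Concept 2 beats Model V rules out a Condorcet winner.

none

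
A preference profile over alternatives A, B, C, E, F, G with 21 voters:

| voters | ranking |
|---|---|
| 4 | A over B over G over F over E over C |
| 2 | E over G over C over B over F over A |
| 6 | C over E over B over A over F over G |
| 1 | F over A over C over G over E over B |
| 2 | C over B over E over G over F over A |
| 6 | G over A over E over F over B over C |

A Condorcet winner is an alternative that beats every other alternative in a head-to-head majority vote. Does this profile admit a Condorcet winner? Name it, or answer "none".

A

Check each pair by majority over 21 ballots:
A–B: A 11–10.
A–C: A 11–10.
A vs E: A wins 11–10.
A vs F: A, 16–5.
A vs G: A wins 11–10.
B–C: C 11–10.
B vs E: E, 15–6.
B vs F: B, 14–7.
B vs G: B wins 12–9.
C vs E: E wins 12–9.
C vs F: F wins 11–10.
C–G: G 12–9.
E vs F: E wins 16–5.
E–G: G 11–10.
F vs G: G wins 14–7.
Only A has no losses; A is the Condorcet winner.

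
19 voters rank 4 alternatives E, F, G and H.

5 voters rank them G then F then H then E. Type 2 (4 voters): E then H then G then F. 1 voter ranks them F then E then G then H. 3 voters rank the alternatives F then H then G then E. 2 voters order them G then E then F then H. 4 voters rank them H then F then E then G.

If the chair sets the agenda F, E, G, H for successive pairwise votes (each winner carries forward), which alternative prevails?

Round 1: F vs E — 13–6, F advances.
Round 2: F vs G — 8–11, G advances.
Round 3: G vs H — 8–11, H advances.
H survives the agenda.

H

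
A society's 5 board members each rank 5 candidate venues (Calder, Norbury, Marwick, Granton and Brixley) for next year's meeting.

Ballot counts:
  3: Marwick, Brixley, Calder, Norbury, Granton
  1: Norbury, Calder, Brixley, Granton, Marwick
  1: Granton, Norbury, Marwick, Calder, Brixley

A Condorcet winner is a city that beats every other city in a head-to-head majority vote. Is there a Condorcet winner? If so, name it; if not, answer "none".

Check each pair by majority over 5 ballots:
Calder–Norbury: Calder 3–2.
Calder–Marwick: Marwick 4–1.
Calder vs Granton: Calder wins 4–1.
Calder vs Brixley: Brixley wins 3–2.
Norbury vs Marwick: Marwick wins 3–2.
Norbury vs Granton: Norbury, 4–1.
Norbury vs Brixley: Brixley wins 3–2.
Marwick vs Granton: Marwick wins 3–2.
Marwick vs Brixley: Marwick, 4–1.
Granton–Brixley: Brixley 4–1.
Only Marwick has no losses; Marwick is the Condorcet winner.

Marwick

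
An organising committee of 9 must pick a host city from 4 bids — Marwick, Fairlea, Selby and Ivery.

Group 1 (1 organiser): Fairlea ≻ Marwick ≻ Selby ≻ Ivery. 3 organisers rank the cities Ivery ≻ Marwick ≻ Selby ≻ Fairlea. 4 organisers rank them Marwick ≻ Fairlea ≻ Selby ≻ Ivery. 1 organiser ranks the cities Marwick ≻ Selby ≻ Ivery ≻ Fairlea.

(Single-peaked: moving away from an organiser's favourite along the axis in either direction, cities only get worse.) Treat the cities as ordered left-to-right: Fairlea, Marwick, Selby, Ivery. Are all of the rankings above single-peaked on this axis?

no

Axis positions: Fairlea=1, Marwick=2, Selby=3, Ivery=4.
Group 1 (peak Fairlea at position 1): ranking walks positions 1-2-3-4, expanding outward from the peak — single-peaked.
Group 2: ranking walks positions 4-2-3-1; Marwick is ranked above Selby even though Selby lies between Marwick and the peak Ivery on the axis — preferences dip and rise again. Not single-peaked.
Group 3 (peak Marwick at position 2): ranking walks positions 2-1-3-4, expanding outward from the peak — single-peaked.
Group 4 (peak Marwick at position 2): ranking walks positions 2-3-4-1, expanding outward from the peak — single-peaked.
Group 2 violates single-peakedness, so the profile is not single-peaked on this axis.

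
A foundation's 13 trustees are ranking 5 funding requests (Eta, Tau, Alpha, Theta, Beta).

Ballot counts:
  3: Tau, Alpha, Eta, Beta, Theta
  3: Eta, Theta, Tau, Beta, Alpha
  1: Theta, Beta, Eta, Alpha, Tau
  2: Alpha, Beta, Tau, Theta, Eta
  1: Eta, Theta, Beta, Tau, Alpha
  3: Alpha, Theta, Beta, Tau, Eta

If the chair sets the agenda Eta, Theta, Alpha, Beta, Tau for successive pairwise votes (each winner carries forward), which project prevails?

Round 1: Eta vs Theta — 7–6, Eta advances.
Round 2: Eta vs Alpha — 5–8, Alpha advances.
Round 3: Alpha vs Beta — 8–5, Alpha advances.
Round 4: Alpha vs Tau — 6–7, Tau advances.
Tau survives the agenda.

Tau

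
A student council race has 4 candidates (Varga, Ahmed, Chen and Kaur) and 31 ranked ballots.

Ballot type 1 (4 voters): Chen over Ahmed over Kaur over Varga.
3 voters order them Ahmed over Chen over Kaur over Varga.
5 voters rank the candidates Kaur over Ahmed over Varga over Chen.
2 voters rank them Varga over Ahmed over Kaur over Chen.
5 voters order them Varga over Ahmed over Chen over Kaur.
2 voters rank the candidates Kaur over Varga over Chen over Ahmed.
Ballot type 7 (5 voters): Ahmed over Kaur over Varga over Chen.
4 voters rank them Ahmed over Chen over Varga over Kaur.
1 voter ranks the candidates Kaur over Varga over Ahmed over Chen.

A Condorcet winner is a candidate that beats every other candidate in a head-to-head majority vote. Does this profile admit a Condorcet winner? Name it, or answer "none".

Head-to-head results (31 voters):
Varga vs Ahmed: Varga is ranked higher on 2+5+2+1 = 10 ballots, Ahmed on 21. Ahmed wins 21–10.
Varga vs Chen: Varga is ranked higher on 5+2+5+2+5+1 = 20 ballots, Chen on 11. Varga wins 20–11.
Varga vs Kaur: Varga preferred on 2+5+4 = 11 ballots; Kaur wins 20–11.
Ahmed vs Chen: Ahmed preferred on 25 ballots; Ahmed wins 25–6.
Ahmed vs Kaur: 4+3+2+5+5+4 = 23 for Ahmed, 8 for Kaur — Ahmed by 23–8.
Chen vs Kaur: 16 to 15, Chen.
Ahmed defeats every rival head-to-head and is the Condorcet winner.

Ahmed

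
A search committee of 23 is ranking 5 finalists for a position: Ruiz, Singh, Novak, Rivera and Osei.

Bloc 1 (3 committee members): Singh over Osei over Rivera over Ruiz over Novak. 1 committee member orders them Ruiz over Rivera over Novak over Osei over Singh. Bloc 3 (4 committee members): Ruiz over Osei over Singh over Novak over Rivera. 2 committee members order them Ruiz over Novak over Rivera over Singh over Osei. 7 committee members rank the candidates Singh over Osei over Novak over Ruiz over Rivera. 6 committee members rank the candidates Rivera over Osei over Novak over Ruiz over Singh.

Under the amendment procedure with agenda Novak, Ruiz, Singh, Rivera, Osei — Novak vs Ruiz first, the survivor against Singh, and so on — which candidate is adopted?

Round 1: Novak vs Ruiz — 13–10, Novak advances.
Round 2: Novak vs Singh — 9–14, Singh advances.
Round 3: Singh vs Rivera — 14–9, Singh advances.
Round 4: Singh vs Osei — 12–11, Singh advances.
Singh survives the agenda.

Singh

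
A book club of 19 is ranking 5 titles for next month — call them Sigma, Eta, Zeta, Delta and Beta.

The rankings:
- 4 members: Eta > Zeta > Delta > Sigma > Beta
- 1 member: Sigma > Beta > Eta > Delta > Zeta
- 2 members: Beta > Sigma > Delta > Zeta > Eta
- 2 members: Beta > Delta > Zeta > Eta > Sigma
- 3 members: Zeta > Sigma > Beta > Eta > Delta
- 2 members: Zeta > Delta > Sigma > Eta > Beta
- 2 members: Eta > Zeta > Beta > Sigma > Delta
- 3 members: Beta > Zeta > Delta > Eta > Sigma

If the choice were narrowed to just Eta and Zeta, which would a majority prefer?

Ballots ranking Eta above Zeta: 4 + 1 + 2 = 7.
Ballots ranking Zeta above Eta: 19 − 7 = 12.
Zeta wins the head-to-head 12–7.

Zeta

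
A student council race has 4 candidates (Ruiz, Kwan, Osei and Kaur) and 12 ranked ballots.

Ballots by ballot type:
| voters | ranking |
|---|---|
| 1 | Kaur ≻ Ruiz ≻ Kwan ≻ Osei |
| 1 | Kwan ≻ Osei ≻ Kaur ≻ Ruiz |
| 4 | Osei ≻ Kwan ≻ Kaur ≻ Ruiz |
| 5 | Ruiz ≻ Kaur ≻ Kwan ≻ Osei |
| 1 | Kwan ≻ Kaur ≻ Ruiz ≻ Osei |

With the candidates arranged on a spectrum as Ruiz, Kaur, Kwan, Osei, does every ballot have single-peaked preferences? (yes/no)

Axis positions: Ruiz=1, Kaur=2, Kwan=3, Osei=4.
Ballot type 1 (peak Kaur at position 2): ranking walks positions 2-1-3-4, expanding outward from the peak — single-peaked.
Ballot type 2 (peak Kwan at position 3): ranking walks positions 3-4-2-1, expanding outward from the peak — single-peaked.
Ballot type 3 (peak Osei at position 4): ranking walks positions 4-3-2-1, expanding outward from the peak — single-peaked.
Ballot type 4 (peak Ruiz at position 1): ranking walks positions 1-2-3-4, expanding outward from the peak — single-peaked.
Ballot type 5 (peak Kwan at position 3): ranking walks positions 3-2-1-4, expanding outward from the peak — single-peaked.
Every ranking is single-peaked on this axis.

yes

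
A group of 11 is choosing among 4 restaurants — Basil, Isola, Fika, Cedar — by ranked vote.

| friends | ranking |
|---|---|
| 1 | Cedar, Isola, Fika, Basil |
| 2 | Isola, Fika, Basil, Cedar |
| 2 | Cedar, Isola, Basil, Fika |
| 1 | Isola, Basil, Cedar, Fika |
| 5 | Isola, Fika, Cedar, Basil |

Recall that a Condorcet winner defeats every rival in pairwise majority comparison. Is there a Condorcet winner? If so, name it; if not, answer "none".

Head-to-head results (11 friends):
Basil vs Isola: Basil is ranked higher on 0 ballots, Isola on 11. Isola wins 11–0.
Basil vs Fika: Basil is ranked higher on 2+1 = 3 ballots, Fika on 8. Fika wins 8–3.
Basil vs Cedar: Basil preferred on 2+1 = 3 ballots; Cedar wins 8–3.
Isola vs Fika: Isola preferred on 1+2+2+1+5 = 11 ballots; Isola wins 11–0.
Isola vs Cedar: 2+1+5 = 8 for Isola, 3 for Cedar — Isola by 8–3.
Fika vs Cedar: Fika preferred on 2+5 = 7 ballots; Fika wins 7–4.
Isola defeats every rival head-to-head and is the Condorcet winner.

Isola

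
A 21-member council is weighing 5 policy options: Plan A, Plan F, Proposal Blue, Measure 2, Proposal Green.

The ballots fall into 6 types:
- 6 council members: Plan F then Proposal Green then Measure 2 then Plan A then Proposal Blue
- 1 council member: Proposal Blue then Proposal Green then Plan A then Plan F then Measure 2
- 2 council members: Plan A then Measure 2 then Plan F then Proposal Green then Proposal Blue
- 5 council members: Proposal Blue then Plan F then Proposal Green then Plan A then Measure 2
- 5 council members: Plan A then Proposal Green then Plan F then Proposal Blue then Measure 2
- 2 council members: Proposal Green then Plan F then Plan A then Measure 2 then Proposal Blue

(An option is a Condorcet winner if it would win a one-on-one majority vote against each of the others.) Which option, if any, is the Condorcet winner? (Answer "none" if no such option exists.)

Head-to-head results (21 council members):
Plan A vs Plan F: Plan F, 13–8.
Plan A vs Proposal Blue: Plan A, 15–6.
Plan A–Measure 2: Plan A 15–6.
Plan A–Proposal Green: Proposal Green 14–7.
Plan F vs Proposal Blue: Plan F wins 15–6.
Plan F vs Measure 2: Plan F, 19–2.
Plan F vs Proposal Green: Plan F, 13–8.
Proposal Blue vs Measure 2: Proposal Blue, 11–10.
Proposal Blue–Proposal Green: Proposal Green 15–6.
Measure 2 vs Proposal Green: Proposal Green wins 19–2.
Plan F defeats every rival head-to-head and is the Condorcet winner.

Plan F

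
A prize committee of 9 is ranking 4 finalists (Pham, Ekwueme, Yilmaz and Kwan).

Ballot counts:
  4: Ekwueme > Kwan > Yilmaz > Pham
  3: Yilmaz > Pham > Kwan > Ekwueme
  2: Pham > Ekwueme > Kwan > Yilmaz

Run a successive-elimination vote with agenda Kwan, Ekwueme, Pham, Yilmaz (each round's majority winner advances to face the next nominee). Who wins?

Round 1: Kwan vs Ekwueme — 3–6, Ekwueme advances.
Round 2: Ekwueme vs Pham — 4–5, Pham advances.
Round 3: Pham vs Yilmaz — 2–7, Yilmaz advances.
Yilmaz survives the agenda.

Yilmaz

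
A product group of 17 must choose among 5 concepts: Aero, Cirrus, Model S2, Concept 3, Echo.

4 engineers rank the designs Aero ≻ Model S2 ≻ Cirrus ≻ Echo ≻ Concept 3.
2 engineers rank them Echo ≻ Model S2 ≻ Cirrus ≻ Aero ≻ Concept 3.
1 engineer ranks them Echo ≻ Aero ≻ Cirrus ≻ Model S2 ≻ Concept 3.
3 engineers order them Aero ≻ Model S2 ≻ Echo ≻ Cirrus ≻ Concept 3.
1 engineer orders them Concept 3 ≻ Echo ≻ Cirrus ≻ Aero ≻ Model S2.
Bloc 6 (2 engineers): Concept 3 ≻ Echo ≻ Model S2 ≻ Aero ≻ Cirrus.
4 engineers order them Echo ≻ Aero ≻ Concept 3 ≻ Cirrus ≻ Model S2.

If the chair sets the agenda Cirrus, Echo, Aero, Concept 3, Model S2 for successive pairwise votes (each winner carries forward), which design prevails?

Echo

Round 1: Cirrus vs Echo — 4–13, Echo advances.
Round 2: Echo vs Aero — 10–7, Echo advances.
Round 3: Echo vs Concept 3 — 14–3, Echo advances.
Round 4: Echo vs Model S2 — 10–7, Echo advances.
Echo survives the agenda.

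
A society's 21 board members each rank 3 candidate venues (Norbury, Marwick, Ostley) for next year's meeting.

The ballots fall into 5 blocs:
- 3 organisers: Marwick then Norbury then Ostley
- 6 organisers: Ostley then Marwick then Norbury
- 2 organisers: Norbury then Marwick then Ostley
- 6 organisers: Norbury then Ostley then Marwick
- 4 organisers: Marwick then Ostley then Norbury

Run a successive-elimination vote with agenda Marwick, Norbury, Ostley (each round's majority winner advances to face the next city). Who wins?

Ostley

Round 1: Marwick vs Norbury — 13–8, Marwick advances.
Round 2: Marwick vs Ostley — 9–12, Ostley advances.
Ostley survives the agenda.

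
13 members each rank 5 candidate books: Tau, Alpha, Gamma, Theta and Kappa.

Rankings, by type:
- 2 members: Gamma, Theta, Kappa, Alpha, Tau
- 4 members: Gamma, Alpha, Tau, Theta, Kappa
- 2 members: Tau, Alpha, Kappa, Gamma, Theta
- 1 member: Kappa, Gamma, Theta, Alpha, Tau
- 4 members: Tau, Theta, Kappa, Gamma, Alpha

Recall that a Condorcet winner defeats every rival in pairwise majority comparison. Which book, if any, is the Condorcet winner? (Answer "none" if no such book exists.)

Head-to-head results (13 members):
Tau vs Alpha: Alpha wins 7–6.
Tau vs Gamma: Gamma wins 7–6.
Tau vs Theta: 10 to 3, Tau.
Tau vs Kappa: 4+2+4 = 10 for Tau, 3 for Kappa — Tau by 10–3.
Alpha vs Gamma: Gamma wins 11–2.
Alpha vs Theta: 6 to 7, Theta.
Alpha vs Kappa: Alpha is ranked higher on 4+2 = 6 ballots, Kappa on 7. Kappa wins 7–6.
Gamma vs Theta: Gamma is ranked higher on 2+4+2+1 = 9 ballots, Theta on 4. Gamma wins 9–4.
Gamma–Kappa: Kappa 7–6.
Theta vs Kappa: Theta, 10–3.
Every book loses at least once (Tau loses to Alpha; Alpha loses to Gamma; Gamma loses to Kappa; Theta loses to Tau; Kappa loses to Tau). The majority relation contains the cycle Tau > Theta > Alpha > Tau, so there is no Condorcet winner.

none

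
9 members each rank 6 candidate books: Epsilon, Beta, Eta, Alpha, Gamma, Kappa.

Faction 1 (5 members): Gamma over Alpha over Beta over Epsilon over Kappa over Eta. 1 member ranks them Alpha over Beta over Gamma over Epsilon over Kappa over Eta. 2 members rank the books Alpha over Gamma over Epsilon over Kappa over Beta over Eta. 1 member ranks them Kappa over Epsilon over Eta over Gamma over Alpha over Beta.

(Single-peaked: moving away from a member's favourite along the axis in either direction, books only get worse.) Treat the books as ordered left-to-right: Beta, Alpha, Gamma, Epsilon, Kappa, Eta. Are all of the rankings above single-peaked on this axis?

yes

Axis positions: Beta=1, Alpha=2, Gamma=3, Epsilon=4, Kappa=5, Eta=6.
Faction 1 (peak Gamma at position 3): ranking walks positions 3-2-1-4-5-6, expanding outward from the peak — single-peaked.
Faction 2 (peak Alpha at position 2): ranking walks positions 2-1-3-4-5-6, expanding outward from the peak — single-peaked.
Faction 3 (peak Alpha at position 2): ranking walks positions 2-3-4-5-1-6, expanding outward from the peak — single-peaked.
Faction 4 (peak Kappa at position 5): ranking walks positions 5-4-6-3-2-1, expanding outward from the peak — single-peaked.
Every ranking is single-peaked on this axis.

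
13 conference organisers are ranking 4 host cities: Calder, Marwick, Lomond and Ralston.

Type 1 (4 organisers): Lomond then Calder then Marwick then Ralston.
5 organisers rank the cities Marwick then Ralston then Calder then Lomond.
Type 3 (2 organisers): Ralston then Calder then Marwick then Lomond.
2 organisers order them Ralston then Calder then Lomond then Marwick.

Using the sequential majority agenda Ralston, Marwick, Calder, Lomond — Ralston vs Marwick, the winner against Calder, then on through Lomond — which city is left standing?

Round 1: Ralston vs Marwick — 4–9, Marwick advances.
Round 2: Marwick vs Calder — 5–8, Calder advances.
Round 3: Calder vs Lomond — 9–4, Calder advances.
Calder survives the agenda.

Calder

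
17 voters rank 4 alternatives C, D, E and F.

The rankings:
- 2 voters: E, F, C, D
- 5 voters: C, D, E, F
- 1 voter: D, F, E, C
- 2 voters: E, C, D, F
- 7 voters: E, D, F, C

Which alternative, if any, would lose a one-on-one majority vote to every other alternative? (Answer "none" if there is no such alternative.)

Head-to-head results (17 voters):
C vs D: C wins 9–8.
C vs E: E wins 12–5.
C vs F: F wins 10–7.
D vs E: E, 11–6.
D vs F: 5+1+2+7 = 15 for D, 2 for F — D by 15–2.
E vs F: 2+5+2+7 = 16 for E, 1 for F — E by 16–1.
Every alternative wins at least one matchup (C beats D; D beats F; E beats C; F beats C), so there is no Condorcet loser.

none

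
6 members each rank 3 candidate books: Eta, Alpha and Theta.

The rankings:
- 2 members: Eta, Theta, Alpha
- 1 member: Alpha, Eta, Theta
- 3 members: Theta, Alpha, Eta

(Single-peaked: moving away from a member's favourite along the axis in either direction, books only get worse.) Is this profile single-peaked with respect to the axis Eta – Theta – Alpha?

no

Axis positions: Eta=1, Theta=2, Alpha=3.
Bloc 1 (peak Eta at position 1): ranking walks positions 1-2-3, expanding outward from the peak — single-peaked.
Bloc 2: ranking walks positions 3-1-2; Eta is ranked above Theta even though Theta lies between Eta and the peak Alpha on the axis — preferences dip and rise again. Not single-peaked.
Bloc 3 (peak Theta at position 2): ranking walks positions 2-3-1, expanding outward from the peak — single-peaked.
Bloc 2 violates single-peakedness, so the profile is not single-peaked on this axis.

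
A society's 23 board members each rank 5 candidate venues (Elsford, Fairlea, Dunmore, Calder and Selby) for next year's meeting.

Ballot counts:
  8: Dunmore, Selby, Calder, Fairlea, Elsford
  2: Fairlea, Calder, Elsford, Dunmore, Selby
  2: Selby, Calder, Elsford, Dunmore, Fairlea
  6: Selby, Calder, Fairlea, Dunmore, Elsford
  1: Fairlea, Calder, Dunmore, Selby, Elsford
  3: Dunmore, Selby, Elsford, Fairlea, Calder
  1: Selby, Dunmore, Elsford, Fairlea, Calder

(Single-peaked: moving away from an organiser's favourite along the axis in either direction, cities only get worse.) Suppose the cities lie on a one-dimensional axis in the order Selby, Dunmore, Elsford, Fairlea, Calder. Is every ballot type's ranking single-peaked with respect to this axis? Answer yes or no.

no

Axis positions: Selby=1, Dunmore=2, Elsford=3, Fairlea=4, Calder=5.
Ballot type 1: ranking walks positions 2-1-5-4-3; Calder is ranked above Elsford even though Elsford lies between Calder and the peak Dunmore on the axis — preferences dip and rise again. Not single-peaked.
Ballot type 2 (peak Fairlea at position 4): ranking walks positions 4-5-3-2-1, expanding outward from the peak — single-peaked.
Ballot type 3: ranking walks positions 1-5-3-2-4; Calder is ranked above Dunmore even though Dunmore lies between Calder and the peak Selby on the axis — preferences dip and rise again. Not single-peaked.
Ballot type 4: ranking walks positions 1-5-4-2-3; Calder is ranked above Dunmore even though Dunmore lies between Calder and the peak Selby on the axis — preferences dip and rise again. Not single-peaked.
Ballot type 5: ranking walks positions 4-5-2-1-3; Dunmore is ranked above Elsford even though Elsford lies between Dunmore and the peak Fairlea on the axis — preferences dip and rise again. Not single-peaked.
Ballot type 6 (peak Dunmore at position 2): ranking walks positions 2-1-3-4-5, expanding outward from the peak — single-peaked.
Ballot type 7 (peak Selby at position 1): ranking walks positions 1-2-3-4-5, expanding outward from the peak — single-peaked.
Ballot type 1 violates single-peakedness, so the profile is not single-peaked on this axis.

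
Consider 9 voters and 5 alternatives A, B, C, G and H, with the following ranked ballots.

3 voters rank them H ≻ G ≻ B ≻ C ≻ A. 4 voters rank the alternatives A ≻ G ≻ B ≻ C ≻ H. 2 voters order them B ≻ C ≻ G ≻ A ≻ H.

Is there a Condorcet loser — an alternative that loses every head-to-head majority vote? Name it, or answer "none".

Head-to-head results (9 voters):
A vs B: B, 5–4.
A vs C: 4 to 5, C.
A vs G: G, 5–4.
A vs H: A wins 6–3.
B vs C: B is ranked higher on 3+4+2 = 9 ballots, C on 0. B wins 9–0.
B vs G: 2 to 7, G.
B vs H: B wins 6–3.
C vs G: 2 for C, 7 for G — G by 7–2.
C vs H: 4+2 = 6 for C, 3 for H — C by 6–3.
G vs H: G wins 6–3.
Only H has no wins; H is the Condorcet loser.

H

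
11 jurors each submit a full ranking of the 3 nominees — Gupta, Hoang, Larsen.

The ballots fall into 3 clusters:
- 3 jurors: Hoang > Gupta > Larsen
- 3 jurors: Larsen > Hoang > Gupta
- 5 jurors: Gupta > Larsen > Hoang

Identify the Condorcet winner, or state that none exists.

none

Check each pair by majority over 11 ballots:
Gupta vs Hoang: Gupta is ranked higher on 5 ballots, Hoang on 6. Hoang wins 6–5.
Gupta vs Larsen: Gupta is ranked higher on 3+5 = 8 ballots, Larsen on 3. Gupta wins 8–3.
Hoang vs Larsen: Hoang preferred on 3 ballots; Larsen wins 8–3.
Each nominee drops at least one matchup (Gupta loses to Hoang; Hoang loses to Larsen; Larsen loses to Gupta); the cycle Gupta → Larsen → Hoang → Gupta rules out a Condorcet winner.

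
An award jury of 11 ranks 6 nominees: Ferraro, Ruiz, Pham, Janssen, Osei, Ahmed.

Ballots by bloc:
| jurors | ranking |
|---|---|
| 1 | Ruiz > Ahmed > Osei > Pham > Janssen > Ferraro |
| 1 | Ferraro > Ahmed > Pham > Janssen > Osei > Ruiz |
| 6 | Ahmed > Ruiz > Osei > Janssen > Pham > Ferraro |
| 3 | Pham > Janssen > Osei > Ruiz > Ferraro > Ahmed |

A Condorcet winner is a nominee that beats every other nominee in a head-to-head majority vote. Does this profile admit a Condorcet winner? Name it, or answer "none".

Head-to-head results (11 jurors):
Ferraro–Ruiz: Ruiz 10–1.
Ferraro vs Pham: 1 for Ferraro, 10 for Pham — Pham by 10–1.
Ferraro–Janssen: Janssen 10–1.
Ferraro vs Osei: 1 for Ferraro, 10 for Osei — Osei by 10–1.
Ferraro vs Ahmed: Ahmed wins 7–4.
Ruiz vs Pham: Ruiz preferred on 1+6 = 7 ballots; Ruiz wins 7–4.
Ruiz vs Janssen: Ruiz, 7–4.
Ruiz vs Osei: Ruiz wins 7–4.
Ruiz vs Ahmed: 4 to 7, Ahmed.
Pham vs Janssen: 5 to 6, Janssen.
Pham vs Osei: Pham preferred on 1+3 = 4 ballots; Osei wins 7–4.
Pham vs Ahmed: Ahmed, 8–3.
Janssen vs Osei: Osei wins 7–4.
Janssen vs Ahmed: 3 for Janssen, 8 for Ahmed — Ahmed by 8–3.
Osei–Ahmed: Ahmed 8–3.
Ahmed beats each of Ferraro, Ruiz, Pham, Janssen, Osei — Ahmed is the Condorcet winner.

Ahmed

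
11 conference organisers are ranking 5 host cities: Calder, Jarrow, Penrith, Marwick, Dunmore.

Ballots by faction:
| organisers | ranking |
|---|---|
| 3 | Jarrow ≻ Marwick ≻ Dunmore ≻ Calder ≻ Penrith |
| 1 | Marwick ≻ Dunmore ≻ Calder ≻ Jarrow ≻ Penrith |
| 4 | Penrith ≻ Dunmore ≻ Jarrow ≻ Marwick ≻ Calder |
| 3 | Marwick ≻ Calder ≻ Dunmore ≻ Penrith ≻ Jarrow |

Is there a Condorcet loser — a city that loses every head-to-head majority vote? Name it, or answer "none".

Head-to-head results (11 organisers):
Calder–Jarrow: Jarrow 7–4.
Calder vs Penrith: Calder, 7–4.
Calder–Marwick: Marwick 11–0.
Calder vs Dunmore: 3 for Calder, 8 for Dunmore — Dunmore by 8–3.
Jarrow vs Penrith: Jarrow preferred on 3+1 = 4 ballots; Penrith wins 7–4.
Jarrow vs Marwick: 3+4 = 7 for Jarrow, 4 for Marwick — Jarrow by 7–4.
Jarrow–Dunmore: Dunmore 8–3.
Penrith vs Marwick: Marwick, 7–4.
Penrith vs Dunmore: Dunmore, 7–4.
Marwick–Dunmore: Marwick 7–4.
No city is winless: Calder beats Penrith; Jarrow beats Calder; Penrith beats Jarrow; Marwick beats Calder; Dunmore beats Calder. There is no Condorcet loser.

none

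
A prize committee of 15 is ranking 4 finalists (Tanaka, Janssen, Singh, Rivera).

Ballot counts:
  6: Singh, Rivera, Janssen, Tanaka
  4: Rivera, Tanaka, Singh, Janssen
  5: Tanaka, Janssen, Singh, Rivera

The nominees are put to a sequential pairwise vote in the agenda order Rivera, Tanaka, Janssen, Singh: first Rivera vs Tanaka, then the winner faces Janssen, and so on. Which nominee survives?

Singh

Round 1: Rivera vs Tanaka — 10–5, Rivera advances.
Round 2: Rivera vs Janssen — 10–5, Rivera advances.
Round 3: Rivera vs Singh — 4–11, Singh advances.
The agenda winner is Singh.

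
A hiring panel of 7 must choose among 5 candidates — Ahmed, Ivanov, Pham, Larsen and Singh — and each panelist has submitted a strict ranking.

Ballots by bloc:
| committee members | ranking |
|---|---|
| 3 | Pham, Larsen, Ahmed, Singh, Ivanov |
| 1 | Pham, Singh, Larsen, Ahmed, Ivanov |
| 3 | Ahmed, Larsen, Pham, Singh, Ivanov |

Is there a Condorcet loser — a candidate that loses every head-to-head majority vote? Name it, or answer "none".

Ivanov

Head-to-head results (7 committee members):
Ahmed vs Ivanov: Ahmed wins 7–0.
Ahmed vs Pham: Ahmed preferred on 3 ballots; Pham wins 4–3.
Ahmed–Larsen: Larsen 4–3.
Ahmed vs Singh: Ahmed preferred on 3+3 = 6 ballots; Ahmed wins 6–1.
Ivanov vs Pham: Pham wins 7–0.
Ivanov–Larsen: Larsen 7–0.
Ivanov vs Singh: 0 to 7, Singh.
Pham vs Larsen: Pham wins 4–3.
Pham vs Singh: Pham preferred on 3+1+3 = 7 ballots; Pham wins 7–0.
Larsen vs Singh: Larsen, 6–1.
Ivanov loses to every other candidate — it is the Condorcet loser.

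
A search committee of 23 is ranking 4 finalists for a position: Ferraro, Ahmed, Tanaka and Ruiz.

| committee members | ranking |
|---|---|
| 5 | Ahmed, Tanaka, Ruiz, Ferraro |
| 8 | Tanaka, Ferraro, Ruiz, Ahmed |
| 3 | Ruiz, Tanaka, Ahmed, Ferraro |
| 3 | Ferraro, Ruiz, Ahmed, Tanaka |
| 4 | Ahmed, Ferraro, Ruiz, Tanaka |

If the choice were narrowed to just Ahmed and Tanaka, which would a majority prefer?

Ballots ranking Ahmed above Tanaka: 5 + 3 + 4 = 12.
Ballots ranking Tanaka above Ahmed: 23 − 12 = 11.
Ahmed wins the head-to-head 12–11.

Ahmed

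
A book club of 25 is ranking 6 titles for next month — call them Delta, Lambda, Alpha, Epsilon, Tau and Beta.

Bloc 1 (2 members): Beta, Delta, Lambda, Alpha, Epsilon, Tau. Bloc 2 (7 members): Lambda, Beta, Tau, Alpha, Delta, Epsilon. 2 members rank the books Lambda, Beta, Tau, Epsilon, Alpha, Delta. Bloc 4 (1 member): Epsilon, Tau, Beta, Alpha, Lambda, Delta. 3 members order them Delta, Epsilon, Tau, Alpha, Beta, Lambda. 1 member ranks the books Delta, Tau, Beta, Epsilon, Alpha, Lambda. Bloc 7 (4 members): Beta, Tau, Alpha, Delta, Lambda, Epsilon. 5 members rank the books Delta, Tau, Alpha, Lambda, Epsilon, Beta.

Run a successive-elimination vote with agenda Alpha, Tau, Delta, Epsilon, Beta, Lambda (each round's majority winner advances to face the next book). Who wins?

Lambda

Round 1: Alpha vs Tau — 2–23, Tau advances.
Round 2: Tau vs Delta — 14–11, Tau advances.
Round 3: Tau vs Epsilon — 19–6, Tau advances.
Round 4: Tau vs Beta — 10–15, Beta advances.
Round 5: Beta vs Lambda — 11–14, Lambda advances.
The agenda winner is Lambda.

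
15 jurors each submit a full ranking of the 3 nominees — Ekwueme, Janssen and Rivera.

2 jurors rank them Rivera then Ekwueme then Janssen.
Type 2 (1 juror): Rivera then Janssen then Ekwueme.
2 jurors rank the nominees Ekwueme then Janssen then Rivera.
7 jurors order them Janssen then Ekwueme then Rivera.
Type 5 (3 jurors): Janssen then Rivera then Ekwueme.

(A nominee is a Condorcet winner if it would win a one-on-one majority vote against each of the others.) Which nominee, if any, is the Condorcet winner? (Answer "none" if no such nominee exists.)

Janssen

Head-to-head results (15 jurors):
Ekwueme vs Janssen: 4 to 11, Janssen.
Ekwueme vs Rivera: 2+7 = 9 for Ekwueme, 6 for Rivera — Ekwueme by 9–6.
Janssen vs Rivera: Janssen preferred on 2+7+3 = 12 ballots; Janssen wins 12–3.
Janssen wins every pairwise contest, so Janssen is the Condorcet winner.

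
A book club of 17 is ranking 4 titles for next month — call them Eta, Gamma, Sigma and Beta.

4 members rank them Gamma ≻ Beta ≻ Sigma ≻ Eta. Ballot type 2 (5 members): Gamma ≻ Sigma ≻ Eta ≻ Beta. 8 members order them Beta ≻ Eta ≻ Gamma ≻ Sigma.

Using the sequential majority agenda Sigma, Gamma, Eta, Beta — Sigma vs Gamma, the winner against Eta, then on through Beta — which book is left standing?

Round 1: Sigma vs Gamma — 0–17, Gamma advances.
Round 2: Gamma vs Eta — 9–8, Gamma advances.
Round 3: Gamma vs Beta — 9–8, Gamma advances.
Gamma survives the agenda.

Gamma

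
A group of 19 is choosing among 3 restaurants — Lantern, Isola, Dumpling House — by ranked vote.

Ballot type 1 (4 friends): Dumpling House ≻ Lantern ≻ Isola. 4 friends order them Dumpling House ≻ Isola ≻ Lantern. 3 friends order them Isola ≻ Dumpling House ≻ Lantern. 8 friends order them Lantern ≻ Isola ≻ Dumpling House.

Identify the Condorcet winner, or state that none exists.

Head-to-head results (19 friends):
Lantern vs Isola: Lantern, 12–7.
Lantern vs Dumpling House: Dumpling House wins 11–8.
Isola vs Dumpling House: Isola wins 11–8.
Each restaurant drops at least one matchup (Lantern loses to Dumpling House; Isola loses to Lantern; Dumpling House loses to Isola); the cycle Lantern > Isola > Dumpling House > Lantern rules out a Condorcet winner.

none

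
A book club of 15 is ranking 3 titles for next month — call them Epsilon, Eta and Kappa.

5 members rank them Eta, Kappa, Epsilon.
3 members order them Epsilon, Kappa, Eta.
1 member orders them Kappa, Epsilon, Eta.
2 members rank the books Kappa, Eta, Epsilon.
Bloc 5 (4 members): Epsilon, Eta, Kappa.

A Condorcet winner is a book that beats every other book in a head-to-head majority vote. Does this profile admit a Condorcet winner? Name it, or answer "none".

Pairwise majorities:
Epsilon vs Eta: 3+1+4 = 8 for Epsilon, 7 for Eta — Epsilon by 8–7.
Epsilon vs Kappa: Kappa, 8–7.
Eta–Kappa: Eta 9–6.
Every book loses at least once (Epsilon loses to Kappa; Eta loses to Epsilon; Kappa loses to Eta). The majority relation contains the cycle Epsilon > Eta > Kappa > Epsilon, so there is no Condorcet winner.

none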